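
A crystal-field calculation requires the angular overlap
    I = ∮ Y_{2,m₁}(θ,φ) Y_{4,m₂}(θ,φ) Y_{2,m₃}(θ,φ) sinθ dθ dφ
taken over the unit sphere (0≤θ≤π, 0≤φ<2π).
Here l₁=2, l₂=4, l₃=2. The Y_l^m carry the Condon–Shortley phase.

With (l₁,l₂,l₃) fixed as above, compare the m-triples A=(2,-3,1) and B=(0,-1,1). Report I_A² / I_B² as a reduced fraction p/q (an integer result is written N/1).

7/6

Shared (l₁,l₂,l₃)=(2,4,2): N and (l;000)² cancel in I_A²/I_B².
A: Δ = 4!·0!·4!/9! = 1/630; Racah Σ t=0..0: t=0:+1/144 = 1/144; ⇒ 3j(2 4 2; 2 -3 1)² = 1/18, sgn -1
B: Δ = 4!·0!·4!/9! = 1/630; Racah Σ t=2..2: t=2:+1/24 = 1/24; ⇒ 3j(2 4 2; 0 -1 1)² = 1/21, sgn -1
I_A²/I_B² = (1/18)/(1/21) = 7/6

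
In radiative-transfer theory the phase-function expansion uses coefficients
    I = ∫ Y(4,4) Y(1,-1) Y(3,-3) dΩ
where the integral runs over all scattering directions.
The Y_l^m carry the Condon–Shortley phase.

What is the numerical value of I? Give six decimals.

Checks pass: Σm=0; 8 even; l₃=3∈[3,5].
(2·4+1)(2·1+1)(2·3+1) = 189
Δ: 2! 6! 0! / 9! → 1/252
sum: t=1:−1/36 = -1/36
3j²(4 1 3; 0 0 0) = Δ·Π!·Σ² = 4/63  (sign +1)
sum: t=0:+1/1440 = 1/1440
3j²(4 1 3; 4 -1 -3) = Δ·Π!·Σ² = 1/9  (sign +1)
combine: 4πI² = 189·4/63·1/9 = 4/3
take √, sign +1: I = 0.32573501

0.325735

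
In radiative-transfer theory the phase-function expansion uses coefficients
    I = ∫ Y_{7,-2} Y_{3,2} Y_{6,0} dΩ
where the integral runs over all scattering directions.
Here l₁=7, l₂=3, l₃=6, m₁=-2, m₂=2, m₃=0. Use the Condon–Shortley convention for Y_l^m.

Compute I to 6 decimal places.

-0.086087

m-sum 0 ✓  L=16 even ✓  4≤6≤10 ✓
Π(2lᵢ+1) = 15×7×13 = 1365
triangle coeff Δ(7,3,6) = 1/2042040
Σ_t [1,3]: t=1:−1/207360 t=2:+1/57600 t=3:−1/207360 = 1/129600
(3j)²=168/12155 [(7 3 6; 0 0 0)], sign=+1
Σ_t [3,4]: t=3:−1/207360 t=4:+1/345600 = -1/518400
(3j)²=12/2431 [(7 3 6; -2 2 0)], sign=-1
⇒ 4πI² = 42336/454597
I = (-1)√(42336/454597/(4π)) = -0.08608683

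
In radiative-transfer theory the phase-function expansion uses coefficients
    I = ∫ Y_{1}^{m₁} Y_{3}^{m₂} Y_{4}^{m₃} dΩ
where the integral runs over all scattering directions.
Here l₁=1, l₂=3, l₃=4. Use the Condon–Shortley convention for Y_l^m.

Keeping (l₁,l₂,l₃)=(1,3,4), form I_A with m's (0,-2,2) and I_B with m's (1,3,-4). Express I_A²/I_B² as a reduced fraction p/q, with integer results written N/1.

3/7

l's match ⇒ only the (l;m) 3-j factors differ between A and B.
A: triangle coeff Δ(1,3,4) = 1/252; Σ_t [0,0]: t=0:+1/120 = 1/120; (3j)²=1/21 [(1 3 4; 0 -2 2)], sign=+1
B: triangle coeff Δ(1,3,4) = 1/252; Σ_t [0,0]: t=0:+1/1440 = 1/1440; (3j)²=1/9 [(1 3 4; 1 3 -4)], sign=+1
I_A²/I_B² = (1/21)/(1/9) = 3/7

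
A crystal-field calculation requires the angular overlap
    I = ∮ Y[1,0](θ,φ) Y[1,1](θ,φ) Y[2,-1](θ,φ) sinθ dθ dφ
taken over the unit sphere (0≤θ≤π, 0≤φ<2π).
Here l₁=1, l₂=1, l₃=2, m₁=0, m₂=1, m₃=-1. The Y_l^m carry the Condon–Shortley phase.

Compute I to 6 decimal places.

-0.218510

Rules hold: Σm=0, L=4 even, 0≤2≤2.
N = 3·3·5 = 45
Δ = 0!·2!·2!/5! = 1/30
Racah Σ t=0..0: t=0:+1/1 = 1/1
⇒ 3j(1 1 2; 0 0 0)² = 2/15, sgn +1
Racah Σ t=0..0: t=0:+1/2 = 1/2
⇒ 3j(1 1 2; 0 1 -1)² = 1/10, sgn -1
4πI² = N·(3j₀)²·(3jₘ)² = 3/5
I = -1·√(0.6/4π) = -0.21850969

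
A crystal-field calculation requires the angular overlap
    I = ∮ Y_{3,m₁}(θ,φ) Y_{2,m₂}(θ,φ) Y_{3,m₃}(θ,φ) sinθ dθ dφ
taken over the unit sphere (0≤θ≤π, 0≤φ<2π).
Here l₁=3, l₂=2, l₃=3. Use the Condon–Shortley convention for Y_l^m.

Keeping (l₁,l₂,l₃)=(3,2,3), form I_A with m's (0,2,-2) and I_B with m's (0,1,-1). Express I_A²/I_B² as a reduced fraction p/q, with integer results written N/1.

Same 3,2,3: normalisation and zero-m 3j drop out of the ratio.
A: Δ: 2! 4! 2! / 9! → 1/3780; sum: t=2:+1/24 = 1/24; 3j²(3 2 3; 0 2 -2) = Δ·Π!·Σ² = 1/21  (sign -1)
B: Δ: 2! 4! 2! / 9! → 1/3780; sum: t=1:−1/8 t=2:+1/12 = -1/24; 3j²(3 2 3; 0 1 -1) = Δ·Π!·Σ² = 1/210  (sign -1)
I_A²/I_B² = (1/21)/(1/210) = 10/1

10/1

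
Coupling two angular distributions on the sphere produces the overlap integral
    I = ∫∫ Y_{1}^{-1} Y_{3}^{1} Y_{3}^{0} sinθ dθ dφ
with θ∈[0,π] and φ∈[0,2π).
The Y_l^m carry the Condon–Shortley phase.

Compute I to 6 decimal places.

Σlᵢ=7 odd — θ-integrand is odd under cosθ→−cosθ; I=0

0.000000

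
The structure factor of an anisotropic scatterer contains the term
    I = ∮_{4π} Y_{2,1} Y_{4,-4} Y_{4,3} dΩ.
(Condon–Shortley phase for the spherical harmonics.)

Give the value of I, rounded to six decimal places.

Rules hold: Σm=0, L=10 even, 2≤4≤6.
N = 5·9·9 = 405
Δ = 2!·2!·6!/11! = 1/13860
Racah Σ t=0..2: t=0:+1/192 t=1:−1/36 t=2:+1/192 = -5/288
⇒ 3j(2 4 4; 0 0 0)² = 20/693, sgn -1
Racah Σ t=0..0: t=0:+1/1440 = 1/1440
⇒ 3j(2 4 4; 1 -4 3)² = 7/165, sgn -1
4πI² = N·(3j₀)²·(3jₘ)² = 60/121
I = +1·√(0.495868/4π) = 0.19864517

0.198645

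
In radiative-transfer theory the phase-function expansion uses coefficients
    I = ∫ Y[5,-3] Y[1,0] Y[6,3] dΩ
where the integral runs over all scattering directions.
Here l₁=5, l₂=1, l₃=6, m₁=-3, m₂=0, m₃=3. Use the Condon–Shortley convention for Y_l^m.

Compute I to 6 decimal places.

-0.212310

Checks pass: Σm=0; 12 even; l₃=6∈[4,6].
(2·5+1)(2·1+1)(2·6+1) = 429
Δ: 0! 10! 2! / 13! → 1/858
sum: t=0:+1/14400 = 1/14400
3j²(5 1 6; 0 0 0) = Δ·Π!·Σ² = 6/143  (sign +1)
sum: t=0:+1/80640 = 1/80640
3j²(5 1 6; -3 0 3) = Δ·Π!·Σ² = 9/286  (sign -1)
combine: 4πI² = 429·6/143·9/286 = 81/143
take √, sign -1: I = -0.21230956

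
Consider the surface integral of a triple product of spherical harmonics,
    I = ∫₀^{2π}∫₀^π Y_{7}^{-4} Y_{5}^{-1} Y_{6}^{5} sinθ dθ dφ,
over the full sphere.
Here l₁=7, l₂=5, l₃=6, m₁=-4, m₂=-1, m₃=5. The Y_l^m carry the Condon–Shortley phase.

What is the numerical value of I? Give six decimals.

0.069574

m-sum 0 ✓  L=18 even ✓  2≤6≤12 ✓
Π(2lᵢ+1) = 15×11×13 = 2145
triangle coeff Δ(7,5,6) = 1/174594420
Σ_t [1,5]: t=1:−1/4147200 t=2:+1/207360 t=3:−1/82944 t=4:+1/207360 t=5:−1/4147200 = -1/345600
(3j)²=420/46189 [(7 5 6; 0 0 0)], sign=-1
Σ_t [3,4]: t=3:−1/8709120 t=4:+1/5806080 = 1/17418240
(3j)²=275/88179 [(7 5 6; -4 -1 5)], sign=-1
⇒ 4πI² = 82500/1356277
I = (+1)√(82500/1356277/(4π)) = 0.06957414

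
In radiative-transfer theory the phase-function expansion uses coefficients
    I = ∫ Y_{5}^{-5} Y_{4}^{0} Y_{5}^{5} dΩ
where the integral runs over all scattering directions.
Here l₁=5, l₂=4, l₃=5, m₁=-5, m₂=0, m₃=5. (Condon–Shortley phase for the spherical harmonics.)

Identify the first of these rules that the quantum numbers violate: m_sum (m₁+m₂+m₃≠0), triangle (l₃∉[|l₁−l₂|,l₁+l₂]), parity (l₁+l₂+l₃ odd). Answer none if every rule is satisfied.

none

m₁+m₂+m₃ = -5 + 0 + 5 = 0  ✓
triangle: |5−4|=1 ≤ l₃=5 ≤ 5+4=9  ✓
parity: l₁+l₂+l₃ = 14 is even  ✓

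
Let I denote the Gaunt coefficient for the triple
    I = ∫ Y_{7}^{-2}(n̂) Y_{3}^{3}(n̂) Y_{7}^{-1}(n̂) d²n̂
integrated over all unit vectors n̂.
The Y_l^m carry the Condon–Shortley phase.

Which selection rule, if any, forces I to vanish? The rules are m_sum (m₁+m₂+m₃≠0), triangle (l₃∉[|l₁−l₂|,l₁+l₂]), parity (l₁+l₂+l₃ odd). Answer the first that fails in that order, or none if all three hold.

parity

m₁+m₂+m₃ = -2 + 3 − 1 = 0  ✓
triangle: |7−3|=4 ≤ l₃=7 ≤ 7+3=10  ✓
parity: l₁+l₂+l₃ = 17 is odd  ✗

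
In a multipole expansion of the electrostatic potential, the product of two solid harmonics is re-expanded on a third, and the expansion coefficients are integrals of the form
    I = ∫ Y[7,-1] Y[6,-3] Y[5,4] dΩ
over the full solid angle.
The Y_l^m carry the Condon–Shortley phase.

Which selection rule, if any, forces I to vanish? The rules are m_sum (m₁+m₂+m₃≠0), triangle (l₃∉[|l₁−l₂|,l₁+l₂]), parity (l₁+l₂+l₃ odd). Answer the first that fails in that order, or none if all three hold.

Σmᵢ = 0  ✓
l₃∈[|l₁−l₂|,l₁+l₂]=[1,13], have l₃=5  ✓
Σlᵢ = 18 ⇒ even  ✓

none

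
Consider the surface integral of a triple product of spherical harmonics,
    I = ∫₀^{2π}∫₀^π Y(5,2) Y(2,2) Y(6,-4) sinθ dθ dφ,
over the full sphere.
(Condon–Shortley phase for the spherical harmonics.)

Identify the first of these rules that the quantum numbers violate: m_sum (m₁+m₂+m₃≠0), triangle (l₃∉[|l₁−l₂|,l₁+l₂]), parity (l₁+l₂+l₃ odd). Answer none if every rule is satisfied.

Σmᵢ = 0  ✓
l₃∈[|l₁−l₂|,l₁+l₂]=[3,7], have l₃=6  ✓
Σlᵢ = 13 ⇒ odd  ✗

parity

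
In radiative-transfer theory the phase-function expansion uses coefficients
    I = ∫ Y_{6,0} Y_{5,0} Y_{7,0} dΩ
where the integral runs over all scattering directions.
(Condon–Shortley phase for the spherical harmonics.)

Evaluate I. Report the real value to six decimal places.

Checks pass: Σm=0; 18 even; l₃=7∈[1,11].
(2·6+1)(2·5+1)(2·7+1) = 2145
Δ: 4! 8! 6! / 19! → 1/174594420
sum: t=0:+1/4147200 t=1:−1/207360 t=2:+1/82944 t=3:−1/207360 t=4:+1/4147200 = 1/345600
3j²(6 5 7; 0 0 0) = Δ·Π!·Σ² = 420/46189  (sign -1)
(m-triple is (0,0,0) — same symbol as above.)
combine: 4πI² = 2145·420/46189·420/46189 = 2646000/14919047
take √, sign +1: I = 0.11880082

0.118801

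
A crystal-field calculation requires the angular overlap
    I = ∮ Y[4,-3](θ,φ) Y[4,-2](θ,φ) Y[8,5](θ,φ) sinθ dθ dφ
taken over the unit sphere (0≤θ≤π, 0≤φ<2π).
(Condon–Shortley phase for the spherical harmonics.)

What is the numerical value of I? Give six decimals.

Rules hold: Σm=0, L=16 even, 0≤8≤8.
N = 9·9·17 = 1377
Δ = 0!·8!·8!/17! = 1/218790
Racah Σ t=0..0: t=0:+1/331776 = 1/331776
⇒ 3j(4 4 8; 0 0 0)² = 490/21879, sgn +1
Racah Σ t=0..0: t=0:+1/7257600 = 1/7257600
⇒ 3j(4 4 8; -3 -2 5)² = 2/85, sgn -1
4πI² = N·(3j₀)²·(3jₘ)² = 1764/2431
I = -1·√(0.725627/4π) = -0.24029895

-0.240299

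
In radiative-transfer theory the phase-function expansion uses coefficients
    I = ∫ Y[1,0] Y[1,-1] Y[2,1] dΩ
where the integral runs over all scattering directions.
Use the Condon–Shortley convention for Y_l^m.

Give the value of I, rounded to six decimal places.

-0.218510

Rules hold: Σm=0, L=4 even, 0≤2≤2.
N = 3·3·5 = 45
Δ = 0!·2!·2!/5! = 1/30
Racah Σ t=0..0: t=0:+1/1 = 1/1
⇒ 3j(1 1 2; 0 0 0)² = 2/15, sgn +1
Racah Σ t=0..0: t=0:+1/2 = 1/2
⇒ 3j(1 1 2; 0 -1 1)² = 1/10, sgn -1
4πI² = N·(3j₀)²·(3jₘ)² = 3/5
I = -1·√(0.6/4π) = -0.21850969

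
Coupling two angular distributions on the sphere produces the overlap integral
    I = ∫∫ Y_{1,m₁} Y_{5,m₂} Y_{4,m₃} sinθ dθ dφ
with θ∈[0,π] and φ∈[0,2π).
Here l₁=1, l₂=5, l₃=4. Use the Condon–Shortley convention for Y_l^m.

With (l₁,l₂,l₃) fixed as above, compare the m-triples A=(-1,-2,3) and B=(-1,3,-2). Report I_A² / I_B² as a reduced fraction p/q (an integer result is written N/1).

Same 1,5,4: normalisation and zero-m 3j drop out of the ratio.
A: Δ: 2! 0! 8! / 11! → 1/495; sum: t=2:+1/10080 = 1/10080; 3j²(1 5 4; -1 -2 3) = Δ·Π!·Σ² = 1/165  (sign -1)
B: Δ: 2! 0! 8! / 11! → 1/495; sum: t=2:+1/2880 = 1/2880; 3j²(1 5 4; -1 3 -2) = Δ·Π!·Σ² = 28/495  (sign +1)
I_A²/I_B² = (1/165)/(28/495) = 3/28

3/28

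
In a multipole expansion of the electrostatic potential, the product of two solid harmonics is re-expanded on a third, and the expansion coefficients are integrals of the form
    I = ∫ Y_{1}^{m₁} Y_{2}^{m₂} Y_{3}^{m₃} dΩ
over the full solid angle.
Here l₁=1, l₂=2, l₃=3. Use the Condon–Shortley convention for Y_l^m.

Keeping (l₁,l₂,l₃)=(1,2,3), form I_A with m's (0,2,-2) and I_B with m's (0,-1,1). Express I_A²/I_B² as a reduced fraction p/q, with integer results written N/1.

l's match ⇒ only the (l;m) 3-j factors differ between A and B.
A: triangle coeff Δ(1,2,3) = 1/105; Σ_t [0,0]: t=0:+1/24 = 1/24; (3j)²=1/21 [(1 2 3; 0 2 -2)], sign=-1
B: triangle coeff Δ(1,2,3) = 1/105; Σ_t [0,0]: t=0:+1/6 = 1/6; (3j)²=8/105 [(1 2 3; 0 -1 1)], sign=+1
I_A²/I_B² = (1/21)/(8/105) = 5/8

5/8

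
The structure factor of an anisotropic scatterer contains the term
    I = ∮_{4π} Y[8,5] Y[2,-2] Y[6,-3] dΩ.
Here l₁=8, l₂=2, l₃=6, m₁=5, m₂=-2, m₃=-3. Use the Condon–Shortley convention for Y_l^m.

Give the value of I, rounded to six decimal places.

m-sum 0 ✓  L=16 even ✓  6≤6≤10 ✓
Π(2lᵢ+1) = 17×5×13 = 1105
triangle coeff Δ(8,2,6) = 1/30940
Σ_t [2,2]: t=2:+1/2073600 = 1/2073600
(3j)²=28/1105 [(8 2 6; 0 0 0)], sign=+1
Σ_t [0,0]: t=0:+1/52254720 = 1/52254720
(3j)²=11/476 [(8 2 6; 5 -2 -3)], sign=-1
⇒ 4πI² = 11/17
I = (-1)√(11/17/(4π)) = -0.22691696

-0.226917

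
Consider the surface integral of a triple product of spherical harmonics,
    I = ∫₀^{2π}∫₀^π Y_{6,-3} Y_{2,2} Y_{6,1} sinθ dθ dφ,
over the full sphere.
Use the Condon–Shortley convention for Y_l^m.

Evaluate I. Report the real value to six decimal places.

Rules hold: Σm=0, L=14 even, 4≤6≤8.
N = 13·5·13 = 845
Δ = 2!·10!·2!/15! = 1/90090
Racah Σ t=0..2: t=0:+1/69120 t=1:−1/14400 t=2:+1/69120 = -7/172800
⇒ 3j(6 2 6; 0 0 0)² = 14/715, sgn -1
Racah Σ t=2..2: t=2:+1/120960 = 1/120960
⇒ 3j(6 2 6; -3 2 1)² = 24/1001, sgn -1
4πI² = N·(3j₀)²·(3jₘ)² = 48/121
I = +1·√(0.396694/4π) = 0.17767364

0.177674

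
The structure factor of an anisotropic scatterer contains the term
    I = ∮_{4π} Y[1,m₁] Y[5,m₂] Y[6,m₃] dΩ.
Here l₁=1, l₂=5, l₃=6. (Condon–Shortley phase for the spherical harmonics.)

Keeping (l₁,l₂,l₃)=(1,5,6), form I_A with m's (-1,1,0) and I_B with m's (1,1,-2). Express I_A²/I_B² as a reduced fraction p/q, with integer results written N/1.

15/28

Same 1,5,6: normalisation and zero-m 3j drop out of the ratio.
A: Δ: 0! 2! 10! / 13! → 1/858; sum: t=0:+1/34560 = 1/34560; 3j²(1 5 6; -1 1 0) = Δ·Π!·Σ² = 5/286  (sign +1)
B: Δ: 0! 2! 10! / 13! → 1/858; sum: t=0:+1/34560 = 1/34560; 3j²(1 5 6; 1 1 -2) = Δ·Π!·Σ² = 14/429  (sign +1)
I_A²/I_B² = (5/286)/(14/429) = 15/28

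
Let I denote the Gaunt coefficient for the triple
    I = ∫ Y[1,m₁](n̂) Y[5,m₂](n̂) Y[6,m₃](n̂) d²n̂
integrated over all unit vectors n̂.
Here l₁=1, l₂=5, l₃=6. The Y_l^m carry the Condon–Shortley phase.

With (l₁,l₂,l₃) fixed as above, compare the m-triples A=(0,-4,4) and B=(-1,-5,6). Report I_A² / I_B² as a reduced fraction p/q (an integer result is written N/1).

10/33

Same 1,5,6: normalisation and zero-m 3j drop out of the ratio.
A: Δ: 0! 2! 10! / 13! → 1/858; sum: t=0:+1/362880 = 1/362880; 3j²(1 5 6; 0 -4 4) = Δ·Π!·Σ² = 10/429  (sign +1)
B: Δ: 0! 2! 10! / 13! → 1/858; sum: t=0:+1/7257600 = 1/7257600; 3j²(1 5 6; -1 -5 6) = Δ·Π!·Σ² = 1/13  (sign +1)
I_A²/I_B² = (10/429)/(1/13) = 10/33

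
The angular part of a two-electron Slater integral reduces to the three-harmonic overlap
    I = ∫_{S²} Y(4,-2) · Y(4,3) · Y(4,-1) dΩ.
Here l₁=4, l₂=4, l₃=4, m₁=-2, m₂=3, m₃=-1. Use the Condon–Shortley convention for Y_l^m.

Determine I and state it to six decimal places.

-0.063661

Checks pass: Σm=0; 12 even; l₃=4∈[0,8].
(2·4+1)(2·4+1)(2·4+1) = 729
Δ: 4! 4! 4! / 13! → 1/450450
sum: t=0:+1/13824 t=1:−1/216 t=2:+1/64 t=3:−1/216 t=4:+1/13824 = 5/768
3j²(4 4 4; 0 0 0) = Δ·Π!·Σ² = 18/1001  (sign +1)
sum: t=3:−1/864 t=4:+1/576 = 1/1728
3j²(4 4 4; -2 3 -1) = Δ·Π!·Σ² = 5/1287  (sign -1)
combine: 4πI² = 729·18/1001·5/1287 = 7290/143143
take √, sign -1: I = -0.06366105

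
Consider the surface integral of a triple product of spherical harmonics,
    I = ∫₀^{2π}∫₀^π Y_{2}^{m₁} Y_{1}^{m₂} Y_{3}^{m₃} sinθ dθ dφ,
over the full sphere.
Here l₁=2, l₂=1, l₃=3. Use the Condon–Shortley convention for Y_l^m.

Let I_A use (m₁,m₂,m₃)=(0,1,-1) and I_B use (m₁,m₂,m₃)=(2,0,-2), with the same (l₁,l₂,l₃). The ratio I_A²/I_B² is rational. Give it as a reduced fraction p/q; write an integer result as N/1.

l's match ⇒ only the (l;m) 3-j factors differ between A and B.
A: triangle coeff Δ(2,1,3) = 1/105; Σ_t [0,0]: t=0:+1/8 = 1/8; (3j)²=2/35 [(2 1 3; 0 1 -1)], sign=+1
B: triangle coeff Δ(2,1,3) = 1/105; Σ_t [0,0]: t=0:+1/24 = 1/24; (3j)²=1/21 [(2 1 3; 2 0 -2)], sign=-1
I_A²/I_B² = (2/35)/(1/21) = 6/5

6/5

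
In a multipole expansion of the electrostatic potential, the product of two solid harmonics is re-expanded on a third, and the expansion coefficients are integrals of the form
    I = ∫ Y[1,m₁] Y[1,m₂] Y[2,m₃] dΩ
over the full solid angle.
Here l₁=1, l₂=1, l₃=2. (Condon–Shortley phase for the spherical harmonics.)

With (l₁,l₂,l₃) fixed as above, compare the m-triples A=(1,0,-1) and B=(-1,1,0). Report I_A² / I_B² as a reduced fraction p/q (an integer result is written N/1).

Shared (l₁,l₂,l₃)=(1,1,2): N and (l;000)² cancel in I_A²/I_B².
A: Δ = 0!·2!·2!/5! = 1/30; Racah Σ t=0..0: t=0:+1/2 = 1/2; ⇒ 3j(1 1 2; 1 0 -1)² = 1/10, sgn -1
B: Δ = 0!·2!·2!/5! = 1/30; Racah Σ t=0..0: t=0:+1/4 = 1/4; ⇒ 3j(1 1 2; -1 1 0)² = 1/30, sgn +1
I_A²/I_B² = (1/10)/(1/30) = 3/1

3/1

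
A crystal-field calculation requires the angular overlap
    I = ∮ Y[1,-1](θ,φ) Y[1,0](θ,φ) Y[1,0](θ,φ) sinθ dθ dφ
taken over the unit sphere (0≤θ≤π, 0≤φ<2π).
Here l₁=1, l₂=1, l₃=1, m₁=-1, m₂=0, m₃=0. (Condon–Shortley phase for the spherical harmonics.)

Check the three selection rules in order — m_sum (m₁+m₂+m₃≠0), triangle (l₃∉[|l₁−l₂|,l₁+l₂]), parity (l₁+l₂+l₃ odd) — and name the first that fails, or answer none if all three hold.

azimuthal sum: -1 + 0 + 0 = -1  ✗
0 ≤ 1 ≤ 2 (triangle on l)
L = 1 + 1 + 1 = 3 (odd)

m_sum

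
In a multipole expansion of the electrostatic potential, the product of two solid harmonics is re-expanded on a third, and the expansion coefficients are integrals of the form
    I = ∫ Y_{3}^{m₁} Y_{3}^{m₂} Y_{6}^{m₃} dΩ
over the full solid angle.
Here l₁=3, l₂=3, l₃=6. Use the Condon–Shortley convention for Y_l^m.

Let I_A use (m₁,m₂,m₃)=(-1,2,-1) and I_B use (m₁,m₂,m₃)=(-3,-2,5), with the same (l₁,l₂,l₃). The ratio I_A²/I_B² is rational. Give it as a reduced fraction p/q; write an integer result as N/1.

5/22

Same 3,3,6: normalisation and zero-m 3j drop out of the ratio.
A: Δ: 0! 6! 6! / 13! → 1/12012; sum: t=0:+1/5760 = 1/5760; 3j²(3 3 6; -1 2 -1) = Δ·Π!·Σ² = 5/572  (sign -1)
B: Δ: 0! 6! 6! / 13! → 1/12012; sum: t=0:+1/86400 = 1/86400; 3j²(3 3 6; -3 -2 5) = Δ·Π!·Σ² = 1/26  (sign -1)
I_A²/I_B² = (5/572)/(1/26) = 5/22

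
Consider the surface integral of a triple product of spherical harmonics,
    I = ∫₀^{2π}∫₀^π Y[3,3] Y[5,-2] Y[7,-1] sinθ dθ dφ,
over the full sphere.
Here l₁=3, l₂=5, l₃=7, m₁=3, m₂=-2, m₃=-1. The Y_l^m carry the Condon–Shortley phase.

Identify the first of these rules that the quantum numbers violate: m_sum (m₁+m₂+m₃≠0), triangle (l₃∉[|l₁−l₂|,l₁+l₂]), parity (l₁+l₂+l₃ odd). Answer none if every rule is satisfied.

parity

m₁+m₂+m₃ = 3 − 2 − 1 = 0  ✓
triangle: |3−5|=2 ≤ l₃=7 ≤ 3+5=8  ✓
parity: l₁+l₂+l₃ = 15 is odd  ✗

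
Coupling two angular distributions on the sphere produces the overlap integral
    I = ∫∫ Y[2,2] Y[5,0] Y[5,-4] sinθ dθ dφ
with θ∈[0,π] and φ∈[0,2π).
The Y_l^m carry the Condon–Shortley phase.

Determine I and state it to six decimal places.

0.000000

2 + 0 − 4 = -2 ≠ 0: azimuthal integral kills it; I = 0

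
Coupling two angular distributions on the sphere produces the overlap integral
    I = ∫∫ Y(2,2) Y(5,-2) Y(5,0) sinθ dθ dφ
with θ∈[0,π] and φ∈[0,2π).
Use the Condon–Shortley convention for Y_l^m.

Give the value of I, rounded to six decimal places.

-0.191372

Checks pass: Σm=0; 12 even; l₃=5∈[3,7].
(2·2+1)(2·5+1)(2·5+1) = 605
Δ: 2! 2! 8! / 13! → 1/38610
sum: t=0:+1/2880 t=1:−1/576 t=2:+1/2880 = -1/960
3j²(2 5 5; 0 0 0) = Δ·Π!·Σ² = 10/429  (sign +1)
sum: t=0:+1/2880 = 1/2880
3j²(2 5 5; 2 -2 0) = Δ·Π!·Σ² = 14/429  (sign -1)
combine: 4πI² = 605·10/429·14/429 = 700/1521
take √, sign -1: I = -0.19137248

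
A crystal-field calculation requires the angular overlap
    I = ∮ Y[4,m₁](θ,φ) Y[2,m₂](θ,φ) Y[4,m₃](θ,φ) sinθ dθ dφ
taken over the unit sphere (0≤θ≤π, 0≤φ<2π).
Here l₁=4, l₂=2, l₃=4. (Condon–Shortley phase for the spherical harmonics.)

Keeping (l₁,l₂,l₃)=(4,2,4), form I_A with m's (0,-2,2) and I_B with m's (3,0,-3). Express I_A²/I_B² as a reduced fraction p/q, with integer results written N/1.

Same 4,2,4: normalisation and zero-m 3j drop out of the ratio.
A: Δ: 2! 6! 2! / 11! → 1/13860; sum: t=0:+1/192 = 1/192; 3j²(4 2 4; 0 -2 2) = Δ·Π!·Σ² = 3/77  (sign +1)
B: Δ: 2! 6! 2! / 11! → 1/13860; sum: t=0:+1/480 t=1:−1/720 = 1/1440; 3j²(4 2 4; 3 0 -3) = Δ·Π!·Σ² = 7/1980  (sign -1)
I_A²/I_B² = (3/77)/(7/1980) = 540/49

540/49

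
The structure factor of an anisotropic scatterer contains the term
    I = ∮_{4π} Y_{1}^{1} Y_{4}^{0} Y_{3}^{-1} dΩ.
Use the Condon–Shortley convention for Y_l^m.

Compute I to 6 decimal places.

0.150786

Checks pass: Σm=0; 8 even; l₃=3∈[3,5].
(2·1+1)(2·4+1)(2·3+1) = 189
Δ: 2! 0! 6! / 9! → 1/252
sum: t=1:−1/36 = -1/36
3j²(1 4 3; 0 0 0) = Δ·Π!·Σ² = 4/63  (sign +1)
sum: t=0:+1/96 = 1/96
3j²(1 4 3; 1 0 -1) = Δ·Π!·Σ² = 1/42  (sign +1)
combine: 4πI² = 189·4/63·1/42 = 2/7
take √, sign +1: I = 0.15078601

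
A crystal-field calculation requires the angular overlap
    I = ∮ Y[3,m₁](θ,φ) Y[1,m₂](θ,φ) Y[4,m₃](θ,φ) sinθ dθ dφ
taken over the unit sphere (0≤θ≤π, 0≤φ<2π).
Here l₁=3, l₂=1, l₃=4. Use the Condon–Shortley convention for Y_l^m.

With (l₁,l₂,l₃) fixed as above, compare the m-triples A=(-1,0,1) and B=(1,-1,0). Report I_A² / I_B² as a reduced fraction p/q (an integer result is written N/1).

Same 3,1,4: normalisation and zero-m 3j drop out of the ratio.
A: Δ: 0! 6! 2! / 9! → 1/252; sum: t=0:+1/48 = 1/48; 3j²(3 1 4; -1 0 1) = Δ·Π!·Σ² = 5/84  (sign -1)
B: Δ: 0! 6! 2! / 9! → 1/252; sum: t=0:+1/96 = 1/96; 3j²(3 1 4; 1 -1 0) = Δ·Π!·Σ² = 1/42  (sign +1)
I_A²/I_B² = (5/84)/(1/42) = 5/2

5/2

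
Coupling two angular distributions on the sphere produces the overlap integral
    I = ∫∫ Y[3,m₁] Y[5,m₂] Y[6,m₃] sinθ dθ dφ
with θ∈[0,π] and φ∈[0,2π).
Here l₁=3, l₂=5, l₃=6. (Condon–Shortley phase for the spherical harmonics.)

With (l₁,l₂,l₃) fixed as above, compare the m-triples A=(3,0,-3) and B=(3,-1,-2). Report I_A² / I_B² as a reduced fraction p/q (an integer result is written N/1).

6/5

Same 3,5,6: normalisation and zero-m 3j drop out of the ratio.
A: Δ: 2! 4! 8! / 15! → 1/675675; sum: t=0:+1/34560 = 1/34560; 3j²(3 5 6; 3 0 -3) = Δ·Π!·Σ² = 4/143  (sign -1)
B: Δ: 2! 4! 8! / 15! → 1/675675; sum: t=0:+1/27648 = 1/27648; 3j²(3 5 6; 3 -1 -2) = Δ·Π!·Σ² = 10/429  (sign +1)
I_A²/I_B² = (4/143)/(10/429) = 6/5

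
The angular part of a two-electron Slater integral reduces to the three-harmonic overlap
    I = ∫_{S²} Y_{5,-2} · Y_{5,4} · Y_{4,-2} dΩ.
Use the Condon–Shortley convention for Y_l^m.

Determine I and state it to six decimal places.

0.118854

Rules hold: Σm=0, L=14 even, 0≤4≤10.
N = 11·11·9 = 1089
Δ = 6!·4!·4!/15! = 1/3153150
Racah Σ t=1..5: t=1:−1/69120 t=2:+1/1728 t=3:−1/576 t=4:+1/1728 t=5:−1/69120 = -7/11520
⇒ 3j(5 5 4; 0 0 0)² = 2/143, sgn -1
Racah Σ t=5..6: t=5:−1/11520 t=6:+1/25920 = -1/20736
⇒ 3j(5 5 4; -2 4 -2)² = 5/429, sgn -1
4πI² = N·(3j₀)²·(3jₘ)² = 30/169
I = +1·√(0.177515/4π) = 0.11885360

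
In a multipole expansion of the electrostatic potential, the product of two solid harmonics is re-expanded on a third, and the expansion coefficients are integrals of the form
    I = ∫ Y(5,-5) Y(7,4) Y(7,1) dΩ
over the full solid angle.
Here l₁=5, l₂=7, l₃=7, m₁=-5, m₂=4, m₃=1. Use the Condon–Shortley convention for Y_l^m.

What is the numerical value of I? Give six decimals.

0.000000

L=19 odd ⇒ parity kills the (l;000) factor ⇒ I = 0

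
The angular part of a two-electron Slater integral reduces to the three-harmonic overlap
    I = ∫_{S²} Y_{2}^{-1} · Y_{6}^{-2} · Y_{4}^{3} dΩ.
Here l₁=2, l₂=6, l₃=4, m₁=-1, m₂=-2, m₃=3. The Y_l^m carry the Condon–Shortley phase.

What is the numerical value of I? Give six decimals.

Rules hold: Σm=0, L=12 even, 4≤4≤8.
N = 5·13·9 = 585
Δ = 4!·0!·8!/13! = 1/6435
Racah Σ t=2..2: t=2:+1/2304 = 1/2304
⇒ 3j(2 6 4; 0 0 0)² = 5/143, sgn +1
Racah Σ t=3..3: t=3:−1/30240 = -1/30240
⇒ 3j(2 6 4; -1 -2 3)² = 32/6435, sgn +1
4πI² = N·(3j₀)²·(3jₘ)² = 160/1573
I = +1·√(0.101716/4π) = 0.08996855

0.089969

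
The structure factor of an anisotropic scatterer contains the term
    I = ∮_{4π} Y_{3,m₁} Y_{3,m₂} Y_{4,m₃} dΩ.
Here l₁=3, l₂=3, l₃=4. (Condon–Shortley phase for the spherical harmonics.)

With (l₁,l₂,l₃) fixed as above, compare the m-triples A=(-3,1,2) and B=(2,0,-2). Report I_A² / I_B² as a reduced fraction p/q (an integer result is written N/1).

Same 3,3,4: normalisation and zero-m 3j drop out of the ratio.
A: Δ: 2! 4! 4! / 11! → 1/34650; sum: t=2:+1/192 = 1/192; 3j²(3 3 4; -3 1 2) = Δ·Π!·Σ² = 3/77  (sign +1)
B: Δ: 2! 4! 4! / 11! → 1/34650; sum: t=0:+1/72 t=1:−1/96 = 1/288; 3j²(3 3 4; 2 0 -2) = Δ·Π!·Σ² = 1/462  (sign +1)
I_A²/I_B² = (3/77)/(1/462) = 18/1

18/1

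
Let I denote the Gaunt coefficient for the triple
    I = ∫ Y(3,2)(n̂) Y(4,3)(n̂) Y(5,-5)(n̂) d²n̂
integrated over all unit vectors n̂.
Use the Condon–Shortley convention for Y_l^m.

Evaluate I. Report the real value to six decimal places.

-0.212007

Rules hold: Σm=0, L=12 even, 1≤5≤7.
N = 7·9·11 = 693
Δ = 2!·4!·6!/13! = 1/180180
Racah Σ t=0..2: t=0:+1/576 t=1:−1/144 t=2:+1/576 = -1/288
⇒ 3j(3 4 5; 0 0 0)² = 20/1001, sgn +1
Racah Σ t=1..1: t=1:−1/17280 = -1/17280
⇒ 3j(3 4 5; 2 3 -5)² = 35/858, sgn -1
4πI² = N·(3j₀)²·(3jₘ)² = 1050/1859
I = -1·√(0.56482/4π) = -0.21200691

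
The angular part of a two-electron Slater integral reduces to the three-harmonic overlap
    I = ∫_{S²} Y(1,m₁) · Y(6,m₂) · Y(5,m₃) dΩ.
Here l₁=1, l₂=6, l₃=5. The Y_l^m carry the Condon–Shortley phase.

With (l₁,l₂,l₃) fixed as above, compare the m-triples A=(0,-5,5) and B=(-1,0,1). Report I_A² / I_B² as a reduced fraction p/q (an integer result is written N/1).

l's match ⇒ only the (l;m) 3-j factors differ between A and B.
A: triangle coeff Δ(1,6,5) = 1/858; Σ_t [1,1]: t=1:−1/3628800 = -1/3628800; (3j)²=1/78 [(1 6 5; 0 -5 5)], sign=-1
B: triangle coeff Δ(1,6,5) = 1/858; Σ_t [2,2]: t=2:+1/34560 = 1/34560; (3j)²=5/286 [(1 6 5; -1 0 1)], sign=+1
I_A²/I_B² = (1/78)/(5/286) = 11/15

11/15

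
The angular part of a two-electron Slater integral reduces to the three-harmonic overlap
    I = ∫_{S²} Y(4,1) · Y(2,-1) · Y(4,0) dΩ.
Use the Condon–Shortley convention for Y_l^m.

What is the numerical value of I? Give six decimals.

Checks pass: Σm=0; 10 even; l₃=4∈[2,6].
(2·4+1)(2·2+1)(2·4+1) = 405
Δ: 2! 6! 2! / 11! → 1/13860
sum: t=0:+1/192 t=1:−1/36 t=2:+1/192 = -5/288
3j²(4 2 4; 0 0 0) = Δ·Π!·Σ² = 20/693  (sign -1)
sum: t=0:+1/72 t=1:−1/96 = 1/288
3j²(4 2 4; 1 -1 0) = Δ·Π!·Σ² = 1/462  (sign +1)
combine: 4πI² = 405·20/693·1/462 = 150/5929
take √, sign -1: I = -0.04486937

-0.044869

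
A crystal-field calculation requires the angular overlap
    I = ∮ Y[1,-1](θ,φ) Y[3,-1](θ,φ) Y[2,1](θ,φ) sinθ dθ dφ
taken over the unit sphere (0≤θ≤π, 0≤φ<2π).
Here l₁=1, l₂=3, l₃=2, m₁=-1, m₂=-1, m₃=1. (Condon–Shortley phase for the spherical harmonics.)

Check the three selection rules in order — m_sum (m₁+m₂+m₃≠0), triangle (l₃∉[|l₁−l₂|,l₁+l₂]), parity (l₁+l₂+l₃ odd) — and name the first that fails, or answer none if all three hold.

Σmᵢ = -1  ✗
l₃∈[|l₁−l₂|,l₁+l₂]=[2,4], have l₃=2
Σlᵢ = 6 ⇒ even

m_sum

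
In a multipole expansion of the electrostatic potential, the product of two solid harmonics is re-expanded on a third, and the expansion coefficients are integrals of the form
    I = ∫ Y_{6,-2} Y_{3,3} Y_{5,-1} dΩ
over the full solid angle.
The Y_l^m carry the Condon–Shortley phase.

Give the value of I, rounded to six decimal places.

-0.174062

Checks pass: Σm=0; 14 even; l₃=5∈[3,9].
(2·6+1)(2·3+1)(2·5+1) = 1001
Δ: 4! 8! 2! / 15! → 1/675675
sum: t=1:−1/8640 t=2:+1/2304 t=3:−1/8640 = 7/34560
3j²(6 3 5; 0 0 0) = Δ·Π!·Σ² = 7/429  (sign -1)
sum: t=4:+1/27648 = 1/27648
3j²(6 3 5; -2 3 -1) = Δ·Π!·Σ² = 10/429  (sign +1)
combine: 4πI² = 1001·7/429·10/429 = 490/1287
take √, sign -1: I = -0.17406195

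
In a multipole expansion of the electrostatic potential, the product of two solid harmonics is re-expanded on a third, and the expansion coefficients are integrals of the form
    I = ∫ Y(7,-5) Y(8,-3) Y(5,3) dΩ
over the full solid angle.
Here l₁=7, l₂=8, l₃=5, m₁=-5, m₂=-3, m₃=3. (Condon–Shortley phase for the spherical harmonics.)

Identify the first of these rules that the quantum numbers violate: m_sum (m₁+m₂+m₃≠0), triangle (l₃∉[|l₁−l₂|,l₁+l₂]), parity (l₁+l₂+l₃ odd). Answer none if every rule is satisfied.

m_sum

azimuthal sum: -5 − 3 + 3 = -5  ✗
1 ≤ 5 ≤ 15 (triangle on l)
L = 7 + 8 + 5 = 20 (even)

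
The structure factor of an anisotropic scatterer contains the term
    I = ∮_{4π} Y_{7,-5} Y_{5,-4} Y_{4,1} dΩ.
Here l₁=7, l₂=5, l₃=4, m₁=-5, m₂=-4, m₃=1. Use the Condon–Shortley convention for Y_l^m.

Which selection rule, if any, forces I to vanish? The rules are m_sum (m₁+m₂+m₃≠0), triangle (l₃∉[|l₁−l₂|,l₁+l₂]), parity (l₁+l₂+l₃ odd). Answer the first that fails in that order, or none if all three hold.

Σmᵢ = -8  ✗
l₃∈[|l₁−l₂|,l₁+l₂]=[2,12], have l₃=4
Σlᵢ = 16 ⇒ even

m_sum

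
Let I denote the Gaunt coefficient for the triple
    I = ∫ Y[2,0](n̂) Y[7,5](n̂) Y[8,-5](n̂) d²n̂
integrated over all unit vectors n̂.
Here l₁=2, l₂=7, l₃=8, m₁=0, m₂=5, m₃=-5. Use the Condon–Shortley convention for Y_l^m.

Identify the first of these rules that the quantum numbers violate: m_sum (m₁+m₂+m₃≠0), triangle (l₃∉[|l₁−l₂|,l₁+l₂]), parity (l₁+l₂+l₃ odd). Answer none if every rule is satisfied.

parity

m₁+m₂+m₃ = 0 + 5 − 5 = 0  ✓
triangle: |2−7|=5 ≤ l₃=8 ≤ 2+7=9  ✓
parity: l₁+l₂+l₃ = 17 is odd  ✗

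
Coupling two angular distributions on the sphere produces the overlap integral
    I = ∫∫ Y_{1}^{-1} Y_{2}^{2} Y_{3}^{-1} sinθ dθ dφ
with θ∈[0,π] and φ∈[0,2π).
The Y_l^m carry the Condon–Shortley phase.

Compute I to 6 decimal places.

m-sum 0 ✓  L=6 even ✓  1≤3≤3 ✓
Π(2lᵢ+1) = 3×5×7 = 105
triangle coeff Δ(1,2,3) = 1/105
Σ_t [0,0]: t=0:+1/4 = 1/4
(3j)²=3/35 [(1 2 3; 0 0 0)], sign=-1
Σ_t [0,0]: t=0:+1/48 = 1/48
(3j)²=1/105 [(1 2 3; -1 2 -1)], sign=+1
⇒ 4πI² = 3/35
I = (-1)√(3/35/(4π)) = -0.08258890

-0.082589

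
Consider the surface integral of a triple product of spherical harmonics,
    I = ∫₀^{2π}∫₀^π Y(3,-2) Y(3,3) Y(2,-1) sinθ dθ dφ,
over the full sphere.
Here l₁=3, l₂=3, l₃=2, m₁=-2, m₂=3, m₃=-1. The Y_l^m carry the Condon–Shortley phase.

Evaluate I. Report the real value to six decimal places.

m-sum 0 ✓  L=8 even ✓  0≤2≤6 ✓
Π(2lᵢ+1) = 7×7×5 = 245
triangle coeff Δ(3,3,2) = 1/3780
Σ_t [1,3]: t=1:−1/24 t=2:+1/4 t=3:−1/24 = 1/6
(3j)²=4/105 [(3 3 2; 0 0 0)], sign=+1
Σ_t [4,4]: t=4:+1/48 = 1/48
(3j)²=5/84 [(3 3 2; -2 3 -1)], sign=-1
⇒ 4πI² = 5/9
I = (-1)√(5/9/(4π)) = -0.21026104

-0.210261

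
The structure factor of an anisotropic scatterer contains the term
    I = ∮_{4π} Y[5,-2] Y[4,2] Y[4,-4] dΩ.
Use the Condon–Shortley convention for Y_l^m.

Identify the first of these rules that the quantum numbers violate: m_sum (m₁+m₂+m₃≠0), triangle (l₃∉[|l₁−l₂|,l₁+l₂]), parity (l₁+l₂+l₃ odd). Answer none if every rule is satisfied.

azimuthal sum: -2 + 2 − 4 = -4  ✗
1 ≤ 4 ≤ 9 (triangle on l)
L = 5 + 4 + 4 = 13 (odd)

m_sum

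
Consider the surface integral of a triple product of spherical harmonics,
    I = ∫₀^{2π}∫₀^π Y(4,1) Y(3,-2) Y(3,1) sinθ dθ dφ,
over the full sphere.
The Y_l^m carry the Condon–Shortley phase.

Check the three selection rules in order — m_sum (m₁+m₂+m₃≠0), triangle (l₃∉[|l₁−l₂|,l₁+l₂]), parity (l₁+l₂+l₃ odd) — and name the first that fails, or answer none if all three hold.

none

Σmᵢ = 0  ✓
l₃∈[|l₁−l₂|,l₁+l₂]=[1,7], have l₃=3  ✓
Σlᵢ = 10 ⇒ even  ✓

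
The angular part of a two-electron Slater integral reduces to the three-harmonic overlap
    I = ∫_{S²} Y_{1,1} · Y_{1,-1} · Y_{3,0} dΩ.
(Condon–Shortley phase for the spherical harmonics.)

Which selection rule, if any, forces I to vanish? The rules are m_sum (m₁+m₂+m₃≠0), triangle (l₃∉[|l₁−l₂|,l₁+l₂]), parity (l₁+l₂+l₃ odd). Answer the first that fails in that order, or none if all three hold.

azimuthal sum: 1 − 1 + 0 = 0  ✓
0 ≤ 3 ≤ 2 (triangle on l)  ✗
L = 1 + 1 + 3 = 5 (odd)

triangle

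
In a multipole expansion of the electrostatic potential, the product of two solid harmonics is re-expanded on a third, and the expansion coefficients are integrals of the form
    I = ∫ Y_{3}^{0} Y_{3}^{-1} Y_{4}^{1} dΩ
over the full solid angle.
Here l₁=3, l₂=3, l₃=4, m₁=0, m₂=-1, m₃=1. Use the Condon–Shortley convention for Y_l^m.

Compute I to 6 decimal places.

Checks pass: Σm=0; 10 even; l₃=4∈[0,6].
(2·3+1)(2·3+1)(2·4+1) = 441
Δ: 2! 4! 4! / 11! → 1/34650
sum: t=0:+1/72 t=1:−1/16 t=2:+1/72 = -5/144
3j²(3 3 4; 0 0 0) = Δ·Π!·Σ² = 2/77  (sign -1)
sum: t=0:+1/48 t=1:−1/24 t=2:+1/288 = -5/288
3j²(3 3 4; 0 -1 1) = Δ·Π!·Σ² = 5/462  (sign +1)
combine: 4πI² = 441·2/77·5/462 = 15/121
take √, sign -1: I = -0.09932258

-0.099323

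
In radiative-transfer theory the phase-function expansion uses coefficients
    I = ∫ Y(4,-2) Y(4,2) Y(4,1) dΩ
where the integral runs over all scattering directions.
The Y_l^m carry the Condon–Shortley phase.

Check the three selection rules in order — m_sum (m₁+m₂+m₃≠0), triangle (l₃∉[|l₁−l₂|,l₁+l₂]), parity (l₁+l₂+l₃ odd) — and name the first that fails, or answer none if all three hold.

Σmᵢ = 1  ✗
l₃∈[|l₁−l₂|,l₁+l₂]=[0,8], have l₃=4
Σlᵢ = 12 ⇒ even

m_sum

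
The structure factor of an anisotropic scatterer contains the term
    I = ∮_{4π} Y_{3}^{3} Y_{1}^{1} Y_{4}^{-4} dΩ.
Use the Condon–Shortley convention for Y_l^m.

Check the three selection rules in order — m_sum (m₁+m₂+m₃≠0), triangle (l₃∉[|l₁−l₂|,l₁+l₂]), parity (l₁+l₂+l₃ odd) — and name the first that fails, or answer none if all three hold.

none

azimuthal sum: 3 + 1 − 4 = 0  ✓
2 ≤ 4 ≤ 4 (triangle on l)  ✓
L = 3 + 1 + 4 = 8 (even)  ✓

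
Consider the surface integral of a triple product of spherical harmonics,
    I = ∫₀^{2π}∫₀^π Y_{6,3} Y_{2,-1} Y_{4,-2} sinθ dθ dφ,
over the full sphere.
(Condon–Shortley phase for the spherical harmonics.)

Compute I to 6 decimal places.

Checks pass: Σm=0; 12 even; l₃=4∈[4,8].
(2·6+1)(2·2+1)(2·4+1) = 585
Δ: 4! 8! 0! / 13! → 1/6435
sum: t=2:+1/2304 = 1/2304
3j²(6 2 4; 0 0 0) = Δ·Π!·Σ² = 5/143  (sign +1)
sum: t=1:−1/8640 = -1/8640
3j²(6 2 4; 3 -1 -2) = Δ·Π!·Σ² = 28/715  (sign -1)
combine: 4πI² = 585·5/143·28/715 = 1260/1573
take √, sign -1: I = -0.25247360

-0.252474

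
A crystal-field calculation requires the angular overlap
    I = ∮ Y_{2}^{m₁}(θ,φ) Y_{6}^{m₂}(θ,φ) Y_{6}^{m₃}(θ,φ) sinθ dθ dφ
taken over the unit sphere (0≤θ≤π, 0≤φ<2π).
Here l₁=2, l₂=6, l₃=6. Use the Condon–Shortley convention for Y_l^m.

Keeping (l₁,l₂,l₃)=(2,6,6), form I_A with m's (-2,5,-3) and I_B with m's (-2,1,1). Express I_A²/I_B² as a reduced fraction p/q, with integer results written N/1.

Same 2,6,6: normalisation and zero-m 3j drop out of the ratio.
A: Δ: 2! 2! 10! / 15! → 1/90090; sum: t=2:+1/1451520 = 1/1451520; 3j²(2 6 6; -2 5 -3) = Δ·Π!·Σ² = 1/91  (sign -1)
B: Δ: 2! 2! 10! / 15! → 1/90090; sum: t=2:+1/57600 = 1/57600; 3j²(2 6 6; -2 1 1) = Δ·Π!·Σ² = 21/715  (sign -1)
I_A²/I_B² = (1/91)/(21/715) = 55/147

55/147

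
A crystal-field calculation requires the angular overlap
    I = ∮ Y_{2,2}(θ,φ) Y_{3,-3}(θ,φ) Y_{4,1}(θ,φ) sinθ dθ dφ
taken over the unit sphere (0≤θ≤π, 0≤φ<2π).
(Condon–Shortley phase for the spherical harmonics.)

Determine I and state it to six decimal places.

L=9 odd ⇒ parity kills the (l;000) factor ⇒ I = 0

0.000000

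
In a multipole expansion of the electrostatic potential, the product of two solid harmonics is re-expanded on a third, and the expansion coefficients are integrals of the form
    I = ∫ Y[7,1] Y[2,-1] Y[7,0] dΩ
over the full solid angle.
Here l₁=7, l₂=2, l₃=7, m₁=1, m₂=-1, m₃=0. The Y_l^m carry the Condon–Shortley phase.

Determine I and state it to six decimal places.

-0.026159

Checks pass: Σm=0; 16 even; l₃=7∈[5,9].
(2·7+1)(2·2+1)(2·7+1) = 1125
Δ: 2! 12! 2! / 17! → 1/185640
sum: t=0:+1/2419200 t=1:−1/518400 t=2:+1/2419200 = -1/907200
3j²(7 2 7; 0 0 0) = Δ·Π!·Σ² = 56/3315  (sign +1)
sum: t=0:+1/1036800 t=1:−1/1209600 = 1/7257600
3j²(7 2 7; 1 -1 0) = Δ·Π!·Σ² = 1/2210  (sign -1)
combine: 4πI² = 1125·56/3315·1/2210 = 420/48841
take √, sign -1: I = -0.02615938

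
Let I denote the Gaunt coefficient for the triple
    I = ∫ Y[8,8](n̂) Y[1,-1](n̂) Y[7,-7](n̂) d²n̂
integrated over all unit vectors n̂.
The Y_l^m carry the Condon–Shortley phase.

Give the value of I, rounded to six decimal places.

0.335179

Checks pass: Σm=0; 16 even; l₃=7∈[7,9].
(2·8+1)(2·1+1)(2·7+1) = 765
Δ: 2! 14! 0! / 17! → 1/2040
sum: t=1:−1/25401600 = -1/25401600
3j²(8 1 7; 0 0 0) = Δ·Π!·Σ² = 8/255  (sign +1)
sum: t=0:+1/174356582400 = 1/174356582400
3j²(8 1 7; 8 -1 -7) = Δ·Π!·Σ² = 1/17  (sign +1)
combine: 4πI² = 765·8/255·1/17 = 24/17
take √, sign +1: I = 0.33517856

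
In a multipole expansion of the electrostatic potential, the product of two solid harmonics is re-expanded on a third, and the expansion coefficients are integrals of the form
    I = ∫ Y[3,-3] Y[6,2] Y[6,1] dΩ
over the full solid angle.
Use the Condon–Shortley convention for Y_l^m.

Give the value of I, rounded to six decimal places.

0.000000

L=15 odd ⇒ parity kills the (l;000) factor ⇒ I = 0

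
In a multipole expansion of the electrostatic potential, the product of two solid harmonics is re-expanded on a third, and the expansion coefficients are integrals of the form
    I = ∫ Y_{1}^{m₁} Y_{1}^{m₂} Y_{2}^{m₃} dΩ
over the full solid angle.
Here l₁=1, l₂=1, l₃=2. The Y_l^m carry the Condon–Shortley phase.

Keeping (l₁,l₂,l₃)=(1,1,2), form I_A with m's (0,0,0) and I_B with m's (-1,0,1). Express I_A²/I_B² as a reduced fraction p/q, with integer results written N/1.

l's match ⇒ only the (l;m) 3-j factors differ between A and B.
A: triangle coeff Δ(1,1,2) = 1/30; Σ_t [0,0]: t=0:+1/1 = 1/1; (3j)²=2/15 [(1 1 2; 0 0 0)], sign=+1
B: triangle coeff Δ(1,1,2) = 1/30; Σ_t [0,0]: t=0:+1/2 = 1/2; (3j)²=1/10 [(1 1 2; -1 0 1)], sign=-1
I_A²/I_B² = (2/15)/(1/10) = 4/3

4/3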